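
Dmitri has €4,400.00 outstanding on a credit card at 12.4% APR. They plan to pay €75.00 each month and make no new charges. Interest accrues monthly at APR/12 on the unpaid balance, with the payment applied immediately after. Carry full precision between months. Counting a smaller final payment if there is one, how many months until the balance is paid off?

Monthly rate r = 12.4%/12 = 1.03333% = 0.0103333.
Recurrence: B ← B·(1+r) − €75.00.
Month 1: interest €45.47; balance after payment €4,370.47.
Month 2: interest €45.16; balance after payment €4,340.63.
Closed form: n = −ln(1 − rB₀/P)/ln(1+r) = −ln(0.39378)/ln(1.01033) ≈ 90.656, so the balance reaches zero during payment 91.

91 payments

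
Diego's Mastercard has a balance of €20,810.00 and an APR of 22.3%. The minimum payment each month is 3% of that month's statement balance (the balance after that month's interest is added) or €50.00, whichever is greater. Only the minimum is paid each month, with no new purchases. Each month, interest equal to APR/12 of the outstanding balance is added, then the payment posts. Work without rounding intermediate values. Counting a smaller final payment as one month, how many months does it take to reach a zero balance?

Monthly rate r = 22.3%/12 = 1.85833% = 0.0185833.
While 3% of the post-interest balance exceeds €50.00, each month B ← (B·(1+r))·(1 − 0.03), i.e. B shrinks by the factor (1+r)·0.97 = 0.98803.
This holds for months 1–212. Entering month 213 the balance is €1,618.65; 3% of the post-interest balance is now below €50.00, so the flat €50.00 minimum applies from here.
From month 213 a fixed €50.00 at rate r clears €1,618.65 in 50 more payments. Total: 212 + 50 = 262 months.

262 months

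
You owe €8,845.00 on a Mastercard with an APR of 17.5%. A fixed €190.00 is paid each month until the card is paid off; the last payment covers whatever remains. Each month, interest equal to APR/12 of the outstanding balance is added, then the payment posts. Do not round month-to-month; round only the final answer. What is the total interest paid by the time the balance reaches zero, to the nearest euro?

Monthly rate r = 17.5%/12 = 1.45833% = 0.0145833.
Payoff takes n = ⌈−ln(1 − rB₀/P)/ln(1+r)⌉ = ⌈78.462⌉ = 79 payments; the last is €88.19.
Total paid = 78·€190.00 + €88.19 = €14,908.19.
Total interest = total paid − principal = €14,908.19 − €8,845.00 = €6,063.19.

€6,063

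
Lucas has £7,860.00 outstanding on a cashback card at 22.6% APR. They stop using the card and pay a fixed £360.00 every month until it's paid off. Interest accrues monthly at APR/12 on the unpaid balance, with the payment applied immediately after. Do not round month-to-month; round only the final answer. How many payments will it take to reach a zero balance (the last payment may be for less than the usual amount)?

29 payments

Monthly rate r = 22.6%/12 = 1.88333% = 0.0188333.
Recurrence: B ← B·(1+r) − £360.00.
Month 1: interest £148.03; balance after payment £7,648.03.
Month 2: interest £144.04; balance after payment £7,432.07.
Closed form: n = −ln(1 − rB₀/P)/ln(1+r) = −ln(0.58881)/ln(1.01883) ≈ 28.388, so the balance reaches zero during payment 29.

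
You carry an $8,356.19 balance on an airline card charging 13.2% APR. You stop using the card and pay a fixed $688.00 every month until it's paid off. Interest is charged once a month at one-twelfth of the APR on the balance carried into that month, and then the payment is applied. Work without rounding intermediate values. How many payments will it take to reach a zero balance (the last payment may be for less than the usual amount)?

14 payments

Monthly rate r = 13.2%/12 = 1.1% = 0.011.
Recurrence: B ← B·(1+r) − $688.00.
Month 1: interest $91.92; balance after payment $7,760.11.
Month 2: interest $85.36; balance after payment $7,157.47.
Closed form: n = −ln(1 − rB₀/P)/ln(1+r) = −ln(0.8664)/ln(1.011) ≈ 13.109, so the balance reaches zero during payment 14.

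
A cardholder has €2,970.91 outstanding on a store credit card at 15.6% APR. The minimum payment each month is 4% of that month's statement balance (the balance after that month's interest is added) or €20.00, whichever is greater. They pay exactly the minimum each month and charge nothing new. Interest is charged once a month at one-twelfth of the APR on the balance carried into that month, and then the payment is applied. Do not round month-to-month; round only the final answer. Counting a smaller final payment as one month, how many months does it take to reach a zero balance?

Monthly rate r = 15.6%/12 = 1.3% = 0.013.
While 4% of the post-interest balance exceeds €20.00, each month B ← (B·(1+r))·(1 − 0.04), i.e. B shrinks by the factor (1+r)·0.96 = 0.97248.
This holds for months 1–65. Entering month 66 the balance is €484.32; 4% of the post-interest balance is now below €20.00, so the flat €20.00 minimum applies from here.
From month 66 a fixed €20.00 at rate r clears €484.32 in 30 more payments. Total: 65 + 30 = 95 months.

95 months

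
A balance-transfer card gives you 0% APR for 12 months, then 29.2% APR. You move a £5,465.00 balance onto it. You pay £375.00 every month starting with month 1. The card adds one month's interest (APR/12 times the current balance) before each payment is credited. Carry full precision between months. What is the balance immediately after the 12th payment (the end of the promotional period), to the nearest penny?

Promo months 1–12 at r₀ = 0%/12 = 0; months 13+ at r₁ = 29.2%/12 = 0.0243333.
After month 12 (no interest yet): B = £5,465.00 − 12·£375.00 = £965.00.

£965.00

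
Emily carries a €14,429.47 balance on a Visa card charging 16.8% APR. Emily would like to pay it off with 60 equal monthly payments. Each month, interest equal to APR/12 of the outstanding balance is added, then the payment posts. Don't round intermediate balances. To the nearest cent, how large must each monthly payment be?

Monthly rate r = 16.8%/12 = 1.4% = 0.014.
Level-payment amortization: P = B₀·r / (1 − (1+r)^(−n)) = 14429.47·0.014 / (1 − 1.014^(−60)).
Denominator 1 − (1+r)^(−60) = 0.565767125.
P = 202.013 / 0.565767125 ≈ 357.06.

€357.06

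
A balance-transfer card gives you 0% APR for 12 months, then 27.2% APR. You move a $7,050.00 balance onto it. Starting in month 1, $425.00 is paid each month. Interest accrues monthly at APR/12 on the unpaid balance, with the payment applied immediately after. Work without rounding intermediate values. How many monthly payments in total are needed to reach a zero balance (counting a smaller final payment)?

Promo months 1–12 at r₀ = 0%/12 = 0; months 13+ at r₁ = 27.2%/12 = 0.0226667.
After month 12 (no interest yet): B = $7,050.00 − 12·$425.00 = $1,950.00.
Then at r₁ with $425.00/mo: n₂ = −ln(1 − r₁·B/P)/ln(1+r₁) ≈ 4.90 → 5 more payments.

17 months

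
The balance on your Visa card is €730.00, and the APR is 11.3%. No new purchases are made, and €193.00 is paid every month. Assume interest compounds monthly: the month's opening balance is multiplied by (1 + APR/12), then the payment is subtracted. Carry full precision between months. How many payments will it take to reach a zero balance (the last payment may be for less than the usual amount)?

Monthly rate r = 11.3%/12 = 0.941667% = 0.00941667.
Recurrence: B ← B·(1+r) − €193.00.
Month 1: interest €6.87; balance after payment €543.87.
Month 2: interest €5.12; balance after payment €356.00.
Month 3: interest €3.35; balance after payment €166.35.
Month 4: interest €1.57; balance after payment €0.00.

4 months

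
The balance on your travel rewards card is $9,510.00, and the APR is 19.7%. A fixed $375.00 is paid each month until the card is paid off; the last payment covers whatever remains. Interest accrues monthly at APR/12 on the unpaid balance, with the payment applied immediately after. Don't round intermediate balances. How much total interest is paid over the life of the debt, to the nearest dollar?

$2,890

Monthly rate r = 19.7%/12 = 1.64167% = 0.0164167.
Payoff takes n = ⌈−ln(1 − rB₀/P)/ln(1+r)⌉ = ⌈33.065⌉ = 34 payments; the last is $24.66.
Total paid = 33·$375.00 + $24.66 = $12,399.66.
Total interest = total paid − principal = $12,399.66 − $9,510.00 = $2,889.66.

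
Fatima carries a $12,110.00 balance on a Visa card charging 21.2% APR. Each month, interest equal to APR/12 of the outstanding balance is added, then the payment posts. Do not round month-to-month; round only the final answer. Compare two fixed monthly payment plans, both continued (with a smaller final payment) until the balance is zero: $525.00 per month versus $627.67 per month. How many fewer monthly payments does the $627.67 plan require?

6 fewer payments

Monthly rate r = 21.2%/12 = 1.76667% = 0.0176667.
At $525.00/mo: n = ⌈−ln(1 − rB₀/P)/ln(1+r)⌉ = 30 payments (last $467.01); total interest = total paid − $12,110.00 = $3,582.01.
At $627.67/mo: 24 payments (last $503.49); total interest $2,829.90.
Payments saved = 30 − 24 = 6.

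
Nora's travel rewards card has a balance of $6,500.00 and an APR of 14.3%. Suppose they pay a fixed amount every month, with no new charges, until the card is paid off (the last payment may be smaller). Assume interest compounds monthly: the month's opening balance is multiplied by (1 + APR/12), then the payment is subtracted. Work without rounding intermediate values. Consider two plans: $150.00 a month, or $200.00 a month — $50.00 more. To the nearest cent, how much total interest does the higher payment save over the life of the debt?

$928.31

Monthly rate r = 14.3%/12 = 1.19167% = 0.0119167.
At $150.00/mo: n = ⌈−ln(1 − rB₀/P)/ln(1+r)⌉ = 62 payments (last $49.00); total interest = total paid − $6,500.00 = $2,699.00.
At $200.00/mo: 42 payments (last $70.69); total interest $1,770.69.
Interest saved = $2,699.00 − $1,770.69 = $928.31.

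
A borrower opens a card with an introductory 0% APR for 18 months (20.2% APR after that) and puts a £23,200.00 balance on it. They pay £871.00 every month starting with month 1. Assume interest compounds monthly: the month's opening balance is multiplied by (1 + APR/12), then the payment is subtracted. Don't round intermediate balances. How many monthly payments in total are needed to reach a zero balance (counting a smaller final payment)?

Promo months 1–18 at r₀ = 0%/12 = 0; months 19+ at r₁ = 20.2%/12 = 0.0168333.
After month 18 (no interest yet): B = £23,200.00 − 18·£871.00 = £7,522.00.
Then at r₁ with £871.00/mo: n₂ = −ln(1 − r₁·B/P)/ln(1+r₁) ≈ 9.41 → 10 more payments.

28 payments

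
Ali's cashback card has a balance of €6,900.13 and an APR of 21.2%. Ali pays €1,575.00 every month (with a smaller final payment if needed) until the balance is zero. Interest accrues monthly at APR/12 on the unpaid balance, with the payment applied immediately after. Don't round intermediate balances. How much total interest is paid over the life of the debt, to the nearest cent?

Monthly rate r = 21.2%/12 = 1.76667% = 0.0176667.
Payoff takes n = ⌈−ln(1 − rB₀/P)/ln(1+r)⌉ = ⌈4.600⌉ = 5 payments; the last is €948.35.
Total paid = 4·€1,575.00 + €948.35 = €7,248.35.
Total interest = total paid − principal = €7,248.35 − €6,900.13 = €348.22.

€348.22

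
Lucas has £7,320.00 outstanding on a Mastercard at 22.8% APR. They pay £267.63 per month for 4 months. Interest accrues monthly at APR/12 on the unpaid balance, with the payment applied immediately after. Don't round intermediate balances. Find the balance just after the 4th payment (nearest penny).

£6,790.96

Monthly rate r = 22.8%/12 = 1.9% = 0.019.
Each month: B ← B·(1+r) − £267.63.
Month 1: interest £139.08; balance after payment £7,191.45.
Month 2: interest £136.64; balance after payment £7,060.46.
Month 3: interest £134.15; balance after payment £6,926.98.
Month 4: interest £131.61; balance after payment £6,790.96.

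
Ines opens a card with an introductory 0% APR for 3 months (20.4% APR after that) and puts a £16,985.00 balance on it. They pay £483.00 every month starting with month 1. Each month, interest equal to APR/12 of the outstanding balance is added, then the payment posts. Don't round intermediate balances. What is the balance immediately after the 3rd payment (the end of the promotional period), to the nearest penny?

£15,536.00

Promo months 1–3 at r₀ = 0%/12 = 0; months 4+ at r₁ = 20.4%/12 = 0.017.
After month 3 (no interest yet): B = £16,985.00 − 3·£483.00 = £15,536.00.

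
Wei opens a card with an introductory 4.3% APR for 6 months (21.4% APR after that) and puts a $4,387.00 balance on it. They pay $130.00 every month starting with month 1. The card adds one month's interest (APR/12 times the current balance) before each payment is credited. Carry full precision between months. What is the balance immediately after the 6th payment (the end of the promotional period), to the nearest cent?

Promo months 1–6 at r₀ = 4.3%/12 = 0.00358333; months 7+ at r₁ = 21.4%/12 = 0.0178333.
After month 6: iterate B ← B·(1+r₀) − $130.00 for 6 months → $3,695.15.

$3,695.15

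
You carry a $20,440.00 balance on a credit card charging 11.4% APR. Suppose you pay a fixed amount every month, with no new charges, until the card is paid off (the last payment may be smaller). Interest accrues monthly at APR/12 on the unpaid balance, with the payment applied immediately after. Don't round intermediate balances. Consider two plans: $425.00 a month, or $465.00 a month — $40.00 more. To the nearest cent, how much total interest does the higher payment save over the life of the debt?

$853.74

Monthly rate r = 11.4%/12 = 0.95% = 0.0095.
At $425.00/mo: n = ⌈−ln(1 − rB₀/P)/ln(1+r)⌉ = 65 payments (last $239.66); total interest = total paid − $20,440.00 = $6,999.66.
At $465.00/mo: 58 payments (last $80.92); total interest $6,145.92.
Interest saved = $6,999.66 − $6,145.92 = $853.74.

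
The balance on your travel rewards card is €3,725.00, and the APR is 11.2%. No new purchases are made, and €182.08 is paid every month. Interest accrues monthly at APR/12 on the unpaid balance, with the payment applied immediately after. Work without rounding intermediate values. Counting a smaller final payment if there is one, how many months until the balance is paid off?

23 months

Monthly rate r = 11.2%/12 = 0.933333% = 0.00933333.
Recurrence: B ← B·(1+r) − €182.08.
Month 1: interest €34.77; balance after payment €3,577.69.
Month 2: interest €33.39; balance after payment €3,429.00.
Closed form: n = −ln(1 − rB₀/P)/ln(1+r) = −ln(0.80906)/ln(1.00933) ≈ 22.808, so the balance reaches zero during payment 23.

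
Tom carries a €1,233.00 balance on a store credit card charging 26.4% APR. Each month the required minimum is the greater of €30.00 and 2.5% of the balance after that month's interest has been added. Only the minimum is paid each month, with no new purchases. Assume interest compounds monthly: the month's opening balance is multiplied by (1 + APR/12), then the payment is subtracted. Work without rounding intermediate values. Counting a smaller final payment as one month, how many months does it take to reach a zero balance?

105 months

Monthly rate r = 26.4%/12 = 2.2% = 0.022.
While 2.5% of the post-interest balance exceeds €30.00, each month B ← (B·(1+r))·(1 − 0.025), i.e. B shrinks by the factor (1+r)·0.975 = 0.99645.
This holds for months 1–14. Entering month 15 the balance is €1,173.11; 2.5% of the post-interest balance is now below €30.00, so the flat €30.00 minimum applies from here.
From month 15 a fixed €30.00 at rate r clears €1,173.11 in 91 more payments. Total: 14 + 91 = 105 months.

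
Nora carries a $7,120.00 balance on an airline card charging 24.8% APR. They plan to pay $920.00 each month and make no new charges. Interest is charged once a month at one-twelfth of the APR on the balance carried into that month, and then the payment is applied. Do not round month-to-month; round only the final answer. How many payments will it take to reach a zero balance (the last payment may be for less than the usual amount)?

9 months

Monthly rate r = 24.8%/12 = 2.06667% = 0.0206667.
Recurrence: B ← B·(1+r) − $920.00.
Month 1: interest $147.15; balance after payment $6,347.15.
Month 2: interest $131.17; balance after payment $5,558.32.
Closed form: n = −ln(1 − rB₀/P)/ln(1+r) = −ln(0.84006)/ln(1.02067) ≈ 8.520, so the balance reaches zero during payment 9.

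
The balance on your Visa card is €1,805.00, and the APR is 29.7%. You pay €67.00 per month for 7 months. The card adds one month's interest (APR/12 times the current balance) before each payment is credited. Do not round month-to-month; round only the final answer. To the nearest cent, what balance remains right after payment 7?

€1,636.62

Monthly rate r = 29.7%/12 = 2.475% = 0.02475.
Each month: B ← B·(1+r) − €67.00.
Month 1: interest €44.67; balance after payment €1,782.67.
Month 2: interest €44.12; balance after payment €1,759.79.
Month 3: interest €43.55; balance after payment €1,736.35.
Month 4: interest €42.97; balance after payment €1,712.32.
Month 5: interest €42.38; balance after payment €1,687.70.
Month 6: interest €41.77; balance after payment €1,662.48.
Month 7: interest €41.15; balance after payment €1,636.62.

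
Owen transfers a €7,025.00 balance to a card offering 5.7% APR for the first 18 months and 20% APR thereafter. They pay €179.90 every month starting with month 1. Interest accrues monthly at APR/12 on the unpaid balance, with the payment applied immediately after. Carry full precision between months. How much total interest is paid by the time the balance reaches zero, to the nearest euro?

€1,707

Promo months 1–18 at r₀ = 5.7%/12 = 0.00475; months 19+ at r₁ = 20%/12 = 0.0166667.
After month 18: iterate B ← B·(1+r₀) − €179.90 for 18 months → €4,278.20.
Then at r₁ with €179.90/mo: n₂ = −ln(1 − r₁·B/P)/ln(1+r₁) ≈ 30.54 → 31 more payments.
Total paid = 48·€179.90 + €97.03 = €8,732.23; interest = €8,732.23 − €7,025.00 = €1,707.23.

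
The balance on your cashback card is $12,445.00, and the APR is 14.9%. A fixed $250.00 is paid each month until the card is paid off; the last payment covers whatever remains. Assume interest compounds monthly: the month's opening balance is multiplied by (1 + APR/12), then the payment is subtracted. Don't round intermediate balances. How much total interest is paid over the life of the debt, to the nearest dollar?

$7,056

Monthly rate r = 14.9%/12 = 1.24167% = 0.0124167.
Payoff takes n = ⌈−ln(1 − rB₀/P)/ln(1+r)⌉ = ⌈78.005⌉ = 79 payments; the last is $1.31.
Total paid = 78·$250.00 + $1.31 = $19,501.31.
Total interest = total paid − principal = $19,501.31 − $12,445.00 = $7,056.31.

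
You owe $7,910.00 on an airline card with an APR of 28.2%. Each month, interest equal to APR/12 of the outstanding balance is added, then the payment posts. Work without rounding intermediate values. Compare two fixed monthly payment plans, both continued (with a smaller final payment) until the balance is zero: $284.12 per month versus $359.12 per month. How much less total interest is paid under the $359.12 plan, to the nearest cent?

$1,719.31

Monthly rate r = 28.2%/12 = 2.35% = 0.0235.
At $284.12/mo: n = ⌈−ln(1 − rB₀/P)/ln(1+r)⌉ = 46 payments (last $205.77); total interest = total paid − $7,910.00 = $5,081.17.
At $359.12/mo: 32 payments (last $139.14); total interest $3,361.86.
Interest saved = $5,081.17 − $3,361.86 = $1,719.31.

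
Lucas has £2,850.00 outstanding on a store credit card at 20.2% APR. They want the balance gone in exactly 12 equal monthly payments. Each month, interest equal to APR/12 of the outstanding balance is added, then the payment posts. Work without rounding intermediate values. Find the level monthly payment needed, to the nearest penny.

£264.28

Monthly rate r = 20.2%/12 = 1.68333% = 0.0168333.
Level-payment amortization: P = B₀·r / (1 − (1+r)^(−n)) = 2850.00·0.0168333 / (1 − 1.01683^(−12)).
Denominator 1 − (1+r)^(−12) = 0.181530115.
P = 47.975 / 0.181530115 ≈ 264.28.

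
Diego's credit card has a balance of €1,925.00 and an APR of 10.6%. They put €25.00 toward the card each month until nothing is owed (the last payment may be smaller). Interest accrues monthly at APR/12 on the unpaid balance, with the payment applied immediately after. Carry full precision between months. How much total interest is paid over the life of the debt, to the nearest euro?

Monthly rate r = 10.6%/12 = 0.883333% = 0.00883333.
Payoff takes n = ⌈−ln(1 − rB₀/P)/ln(1+r)⌉ = ⌈129.621⌉ = 130 payments; the last is €15.54.
Total paid = 129·€25.00 + €15.54 = €3,240.54.
Total interest = total paid − principal = €3,240.54 − €1,925.00 = €1,315.54.

€1,316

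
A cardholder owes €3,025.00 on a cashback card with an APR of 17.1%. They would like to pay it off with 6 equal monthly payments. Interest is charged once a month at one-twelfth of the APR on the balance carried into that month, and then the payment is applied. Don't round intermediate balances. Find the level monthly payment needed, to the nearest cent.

Monthly rate r = 17.1%/12 = 1.425% = 0.01425.
Level-payment amortization: P = B₀·r / (1 − (1+r)^(−n)) = 3025.00·0.01425 / (1 − 1.01425^(−6)).
Denominator 1 − (1+r)^(−6) = 0.0813926801.
P = 43.1063 / 0.0813926801 ≈ 529.61.

€529.61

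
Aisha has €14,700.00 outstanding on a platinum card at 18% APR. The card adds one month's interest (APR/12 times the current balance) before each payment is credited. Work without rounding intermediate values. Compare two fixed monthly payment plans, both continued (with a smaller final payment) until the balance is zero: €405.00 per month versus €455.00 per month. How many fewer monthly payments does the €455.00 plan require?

Monthly rate r = 18%/12 = 1.5% = 0.015.
At €405.00/mo: n = ⌈−ln(1 − rB₀/P)/ln(1+r)⌉ = 53 payments (last €327.70); total interest = total paid − €14,700.00 = €6,687.70.
At €455.00/mo: 45 payments (last €237.47); total interest €5,557.47.
Payments saved = 53 − 45 = 8.

8 fewer payments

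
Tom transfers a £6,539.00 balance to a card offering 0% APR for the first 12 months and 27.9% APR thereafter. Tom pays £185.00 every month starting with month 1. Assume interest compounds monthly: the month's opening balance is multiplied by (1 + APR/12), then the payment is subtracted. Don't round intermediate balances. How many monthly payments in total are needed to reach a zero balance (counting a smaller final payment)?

47 payments

Promo months 1–12 at r₀ = 0%/12 = 0; months 13+ at r₁ = 27.9%/12 = 0.02325.
After month 12 (no interest yet): B = £6,539.00 − 12·£185.00 = £4,319.00.
Then at r₁ with £185.00/mo: n₂ = −ln(1 − r₁·B/P)/ln(1+r₁) ≈ 34.05 → 35 more payments.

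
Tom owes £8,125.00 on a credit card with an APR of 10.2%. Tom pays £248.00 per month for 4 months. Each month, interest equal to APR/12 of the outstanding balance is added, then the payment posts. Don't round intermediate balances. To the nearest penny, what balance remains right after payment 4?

Monthly rate r = 10.2%/12 = 0.85% = 0.0085.
Each month: B ← B·(1+r) − £248.00.
Month 1: interest £69.06; balance after payment £7,946.06.
Month 2: interest £67.54; balance after payment £7,765.60.
Month 3: interest £66.01; balance after payment £7,583.61.
Month 4: interest £64.46; balance after payment £7,400.07.

£7,400.07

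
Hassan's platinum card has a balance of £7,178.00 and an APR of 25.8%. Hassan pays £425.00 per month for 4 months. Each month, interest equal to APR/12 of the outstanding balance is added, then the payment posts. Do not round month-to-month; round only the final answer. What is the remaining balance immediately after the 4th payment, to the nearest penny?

£6,059.89

Monthly rate r = 25.8%/12 = 2.15% = 0.0215.
Each month: B ← B·(1+r) − £425.00.
Month 1: interest £154.33; balance after payment £6,907.33.
Month 2: interest £148.51; balance after payment £6,630.83.
Month 3: interest £142.56; balance after payment £6,348.40.
Month 4: interest £136.49; balance after payment £6,059.89.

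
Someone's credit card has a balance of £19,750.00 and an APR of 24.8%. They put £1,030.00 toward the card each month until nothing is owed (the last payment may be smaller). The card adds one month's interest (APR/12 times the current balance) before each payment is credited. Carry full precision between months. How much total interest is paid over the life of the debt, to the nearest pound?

Monthly rate r = 24.8%/12 = 2.06667% = 0.0206667.
Payoff takes n = ⌈−ln(1 − rB₀/P)/ln(1+r)⌉ = ⌈24.670⌉ = 25 payments; the last is £692.04.
Total paid = 24·£1,030.00 + £692.04 = £25,412.04.
Total interest = total paid − principal = £25,412.04 − £19,750.00 = £5,662.04.

£5,662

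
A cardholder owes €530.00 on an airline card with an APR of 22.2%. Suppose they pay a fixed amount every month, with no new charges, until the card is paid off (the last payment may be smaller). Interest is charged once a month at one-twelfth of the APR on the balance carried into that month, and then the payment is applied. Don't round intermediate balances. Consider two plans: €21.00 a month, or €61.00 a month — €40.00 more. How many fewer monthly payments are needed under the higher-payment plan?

25 fewer payments

Monthly rate r = 22.2%/12 = 1.85% = 0.0185.
At €21.00/mo: n = ⌈−ln(1 − rB₀/P)/ln(1+r)⌉ = 35 payments (last €6.69); total interest = total paid − €530.00 = €190.69.
At €61.00/mo: 10 payments (last €34.26); total interest €53.26.
Payments saved = 35 − 10 = 25.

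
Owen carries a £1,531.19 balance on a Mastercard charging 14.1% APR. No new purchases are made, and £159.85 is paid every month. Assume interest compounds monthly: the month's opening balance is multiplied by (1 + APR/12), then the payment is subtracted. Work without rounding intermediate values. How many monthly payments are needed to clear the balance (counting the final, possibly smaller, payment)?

Monthly rate r = 14.1%/12 = 1.175% = 0.01175.
Recurrence: B ← B·(1+r) − £159.85.
Month 1: interest £17.99; balance after payment £1,389.33.
Month 2: interest £16.32; balance after payment £1,245.81.
Closed form: n = −ln(1 − rB₀/P)/ln(1+r) = −ln(0.88745)/ln(1.01175) ≈ 10.222, so the balance reaches zero during payment 11.

11 months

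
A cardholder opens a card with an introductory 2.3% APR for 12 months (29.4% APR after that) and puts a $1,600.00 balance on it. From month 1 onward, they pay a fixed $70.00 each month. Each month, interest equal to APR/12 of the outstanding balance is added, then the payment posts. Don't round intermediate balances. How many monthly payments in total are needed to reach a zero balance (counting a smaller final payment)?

26 payments

Promo months 1–12 at r₀ = 2.3%/12 = 0.00191667; months 13+ at r₁ = 29.4%/12 = 0.0245.
After month 12: iterate B ← B·(1+r₀) − $70.00 for 12 months → $788.28.
Then at r₁ with $70.00/mo: n₂ = −ln(1 − r₁·B/P)/ln(1+r₁) ≈ 13.34 → 14 more payments.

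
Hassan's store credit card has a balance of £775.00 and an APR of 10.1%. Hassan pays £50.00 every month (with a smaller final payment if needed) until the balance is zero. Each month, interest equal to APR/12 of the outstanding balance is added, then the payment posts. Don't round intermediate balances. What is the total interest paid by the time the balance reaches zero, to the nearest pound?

£59

Monthly rate r = 10.1%/12 = 0.841667% = 0.00841667.
Payoff takes n = ⌈−ln(1 − rB₀/P)/ln(1+r)⌉ = ⌈16.678⌉ = 17 payments; the last is £33.97.
Total paid = 16·£50.00 + £33.97 = £833.97.
Total interest = total paid − principal = £833.97 − £775.00 = £58.97.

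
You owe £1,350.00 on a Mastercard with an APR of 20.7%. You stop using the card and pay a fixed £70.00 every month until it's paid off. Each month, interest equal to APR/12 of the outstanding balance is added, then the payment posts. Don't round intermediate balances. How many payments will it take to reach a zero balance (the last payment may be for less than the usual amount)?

24 payments

Monthly rate r = 20.7%/12 = 1.725% = 0.01725.
Recurrence: B ← B·(1+r) − £70.00.
Month 1: interest £23.29; balance after payment £1,303.29.
Month 2: interest £22.48; balance after payment £1,255.77.
Closed form: n = −ln(1 − rB₀/P)/ln(1+r) = −ln(0.66732)/ln(1.01725) ≈ 23.650, so the balance reaches zero during payment 24.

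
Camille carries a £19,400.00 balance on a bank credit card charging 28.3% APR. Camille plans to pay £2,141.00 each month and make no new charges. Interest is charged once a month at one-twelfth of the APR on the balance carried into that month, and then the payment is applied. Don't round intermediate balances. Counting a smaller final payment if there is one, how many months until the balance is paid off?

Monthly rate r = 28.3%/12 = 2.35833% = 0.0235833.
Recurrence: B ← B·(1+r) − £2,141.00.
Month 1: interest £457.52; balance after payment £17,716.52.
Month 2: interest £417.81; balance after payment £15,993.33.
Closed form: n = −ln(1 − rB₀/P)/ln(1+r) = −ln(0.78631)/ln(1.02358) ≈ 10.314, so the balance reaches zero during payment 11.

11 payments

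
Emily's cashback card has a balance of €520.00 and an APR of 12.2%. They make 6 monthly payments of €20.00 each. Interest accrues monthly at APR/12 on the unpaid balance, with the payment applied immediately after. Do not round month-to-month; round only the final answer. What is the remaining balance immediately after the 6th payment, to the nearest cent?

€429.45

Monthly rate r = 12.2%/12 = 1.01667% = 0.0101667.
Each month: B ← B·(1+r) − €20.00.
Month 1: interest €5.29; balance after payment €505.29.
Month 2: interest €5.14; balance after payment €490.42.
Month 3: interest €4.99; balance after payment €475.41.
Month 4: interest €4.83; balance after payment €460.24.
Month 5: interest €4.68; balance after payment €444.92.
Month 6: interest €4.52; balance after payment €429.45.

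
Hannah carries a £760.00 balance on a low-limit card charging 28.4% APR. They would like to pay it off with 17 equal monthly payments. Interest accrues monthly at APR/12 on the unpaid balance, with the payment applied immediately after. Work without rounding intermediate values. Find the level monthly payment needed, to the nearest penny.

£54.82

Monthly rate r = 28.4%/12 = 2.36667% = 0.0236667.
Level-payment amortization: P = B₀·r / (1 − (1+r)^(−n)) = 760.00·0.0236667 / (1 − 1.02367^(−17)).
Denominator 1 − (1+r)^(−17) = 0.328100295.
P = 17.9867 / 0.328100295 ≈ 54.82.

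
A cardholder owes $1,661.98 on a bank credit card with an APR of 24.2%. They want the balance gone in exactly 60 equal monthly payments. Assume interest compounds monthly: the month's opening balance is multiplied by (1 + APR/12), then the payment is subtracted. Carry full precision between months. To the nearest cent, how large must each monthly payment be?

$48.00

Monthly rate r = 24.2%/12 = 2.01667% = 0.0201667.
Level-payment amortization: P = B₀·r / (1 − (1+r)^(−n)) = 1661.98·0.0201667 / (1 − 1.02017^(−60)).
Denominator 1 − (1+r)^(−60) = 0.698190954.
P = 33.5166 / 0.698190954 ≈ 48.00.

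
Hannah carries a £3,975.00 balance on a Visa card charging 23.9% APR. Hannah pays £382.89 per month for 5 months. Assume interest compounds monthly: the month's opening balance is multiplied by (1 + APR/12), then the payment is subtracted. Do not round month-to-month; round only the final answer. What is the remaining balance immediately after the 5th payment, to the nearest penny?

Monthly rate r = 23.9%/12 = 1.99167% = 0.0199167.
Each month: B ← B·(1+r) − £382.89.
Month 1: interest £79.17; balance after payment £3,671.28.
Month 2: interest £73.12; balance after payment £3,361.51.
Month 3: interest £66.95; balance after payment £3,045.57.
Month 4: interest £60.66; balance after payment £2,723.34.
Month 5: interest £54.24; balance after payment £2,394.69.

£2,394.69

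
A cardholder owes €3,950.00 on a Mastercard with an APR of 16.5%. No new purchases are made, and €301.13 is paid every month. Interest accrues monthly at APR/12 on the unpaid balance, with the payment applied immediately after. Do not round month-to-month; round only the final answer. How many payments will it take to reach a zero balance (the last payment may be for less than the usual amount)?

Monthly rate r = 16.5%/12 = 1.375% = 0.01375.
Recurrence: B ← B·(1+r) − €301.13.
Month 1: interest €54.31; balance after payment €3,703.18.
Month 2: interest €50.92; balance after payment €3,452.97.
Closed form: n = −ln(1 − rB₀/P)/ln(1+r) = −ln(0.81964)/ln(1.01375) ≈ 14.564, so the balance reaches zero during payment 15.

15 payments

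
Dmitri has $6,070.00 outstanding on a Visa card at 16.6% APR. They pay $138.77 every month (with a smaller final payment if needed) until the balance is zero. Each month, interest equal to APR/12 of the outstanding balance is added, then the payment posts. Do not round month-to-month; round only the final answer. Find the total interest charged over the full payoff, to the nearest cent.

$3,314.84

Monthly rate r = 16.6%/12 = 1.38333% = 0.0138333.
Payoff takes n = ⌈−ln(1 − rB₀/P)/ln(1+r)⌉ = ⌈67.627⌉ = 68 payments; the last is $87.25.
Total paid = 67·$138.77 + $87.25 = $9,384.84.
Total interest = total paid − principal = $9,384.84 − $6,070.00 = $3,314.84.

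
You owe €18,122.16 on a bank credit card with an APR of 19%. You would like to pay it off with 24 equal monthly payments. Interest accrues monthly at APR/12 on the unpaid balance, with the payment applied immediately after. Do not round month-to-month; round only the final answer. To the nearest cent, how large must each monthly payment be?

Monthly rate r = 19%/12 = 1.58333% = 0.0158333.
Level-payment amortization: P = B₀·r / (1 − (1+r)^(−n)) = 18122.16·0.0158333 / (1 − 1.01583^(−24)).
Denominator 1 − (1+r)^(−24) = 0.314099736.
P = 286.934 / 0.314099736 ≈ 913.51.

€913.51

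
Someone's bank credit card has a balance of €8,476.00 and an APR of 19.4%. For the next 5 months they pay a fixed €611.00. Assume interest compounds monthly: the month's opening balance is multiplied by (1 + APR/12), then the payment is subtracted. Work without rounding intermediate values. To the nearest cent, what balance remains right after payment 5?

Monthly rate r = 19.4%/12 = 1.61667% = 0.0161667.
Each month: B ← B·(1+r) − €611.00.
Month 1: interest €137.03; balance after payment €8,002.03.
Month 2: interest €129.37; balance after payment €7,520.39.
Month 3: interest €121.58; balance after payment €7,030.97.
Month 4: interest €113.67; balance after payment €6,533.64.
Month 5: interest €105.63; balance after payment €6,028.27.

€6,028.27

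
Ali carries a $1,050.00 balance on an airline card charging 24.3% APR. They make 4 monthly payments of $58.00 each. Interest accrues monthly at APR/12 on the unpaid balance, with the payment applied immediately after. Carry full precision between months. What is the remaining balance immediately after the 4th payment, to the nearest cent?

Monthly rate r = 24.3%/12 = 2.025% = 0.02025.
Each month: B ← B·(1+r) − $58.00.
Month 1: interest $21.26; balance after payment $1,013.26.
Month 2: interest $20.52; balance after payment $975.78.
Month 3: interest $19.76; balance after payment $937.54.
Month 4: interest $18.99; balance after payment $898.53.

$898.53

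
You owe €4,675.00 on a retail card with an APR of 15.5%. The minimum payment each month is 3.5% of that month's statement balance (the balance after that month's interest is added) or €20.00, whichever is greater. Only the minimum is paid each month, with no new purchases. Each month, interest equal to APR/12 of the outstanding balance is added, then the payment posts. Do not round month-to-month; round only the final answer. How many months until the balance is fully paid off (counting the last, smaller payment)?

Monthly rate r = 15.5%/12 = 1.29167% = 0.0129167.
While 3.5% of the post-interest balance exceeds €20.00, each month B ← (B·(1+r))·(1 − 0.035), i.e. B shrinks by the factor (1+r)·0.965 = 0.97746.
This holds for months 1–93. Entering month 94 the balance is €561.28; 3.5% of the post-interest balance is now below €20.00, so the flat €20.00 minimum applies from here.
From month 94 a fixed €20.00 at rate r clears €561.28 in 36 more payments. Total: 93 + 36 = 129 months.

129 months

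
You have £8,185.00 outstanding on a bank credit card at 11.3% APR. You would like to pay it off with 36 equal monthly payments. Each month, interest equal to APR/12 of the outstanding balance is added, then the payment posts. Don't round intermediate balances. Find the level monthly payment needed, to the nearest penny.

£269.13

Monthly rate r = 11.3%/12 = 0.941667% = 0.00941667.
Level-payment amortization: P = B₀·r / (1 − (1+r)^(−n)) = 8185.00·0.00941667 / (1 − 1.00942^(−36)).
Denominator 1 − (1+r)^(−36) = 0.286386532.
P = 77.0754 / 0.286386532 ≈ 269.13.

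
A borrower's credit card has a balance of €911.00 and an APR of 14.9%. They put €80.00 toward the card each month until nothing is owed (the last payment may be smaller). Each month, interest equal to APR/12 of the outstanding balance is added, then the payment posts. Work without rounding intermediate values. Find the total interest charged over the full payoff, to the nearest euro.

€77

Monthly rate r = 14.9%/12 = 1.24167% = 0.0124167.
Payoff takes n = ⌈−ln(1 − rB₀/P)/ln(1+r)⌉ = ⌈12.354⌉ = 13 payments; the last is €28.40.
Total paid = 12·€80.00 + €28.40 = €988.40.
Total interest = total paid − principal = €988.40 − €911.00 = €77.40.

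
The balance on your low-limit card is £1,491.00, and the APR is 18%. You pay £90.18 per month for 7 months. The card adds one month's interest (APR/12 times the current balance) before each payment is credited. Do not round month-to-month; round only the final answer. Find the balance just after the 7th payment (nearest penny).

£994.39

Monthly rate r = 18%/12 = 1.5% = 0.015.
Each month: B ← B·(1+r) − £90.18.
Month 1: interest £22.36; balance after payment £1,423.18.
Month 2: interest £21.35; balance after payment £1,354.35.
Month 3: interest £20.32; balance after payment £1,284.49.
Month 4: interest £19.27; balance after payment £1,213.58.
Month 5: interest £18.20; balance after payment £1,141.60.
Month 6: interest £17.12; balance after payment £1,068.54.
Month 7: interest £16.03; balance after payment £994.39.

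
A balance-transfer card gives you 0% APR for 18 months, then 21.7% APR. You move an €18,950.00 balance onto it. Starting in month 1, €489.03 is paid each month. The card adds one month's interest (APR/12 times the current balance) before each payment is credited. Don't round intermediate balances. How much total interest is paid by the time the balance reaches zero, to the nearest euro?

€2,688

Promo months 1–18 at r₀ = 0%/12 = 0; months 19+ at r₁ = 21.7%/12 = 0.0180833.
After month 18 (no interest yet): B = €18,950.00 − 18·€489.03 = €10,147.46.
Then at r₁ with €489.03/mo: n₂ = −ln(1 − r₁·B/P)/ln(1+r₁) ≈ 26.25 → 27 more payments.
Total paid = 44·€489.03 + €121.13 = €21,638.45; interest = €21,638.45 − €18,950.00 = €2,688.45.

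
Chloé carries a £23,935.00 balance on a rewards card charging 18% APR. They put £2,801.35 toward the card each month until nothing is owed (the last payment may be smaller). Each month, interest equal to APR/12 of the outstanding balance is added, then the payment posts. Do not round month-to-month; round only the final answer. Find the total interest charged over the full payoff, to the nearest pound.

Monthly rate r = 18%/12 = 1.5% = 0.015.
Payoff takes n = ⌈−ln(1 − rB₀/P)/ln(1+r)⌉ = ⌈9.212⌉ = 10 payments; the last is £596.83.
Total paid = 9·£2,801.35 + £596.83 = £25,808.98.
Total interest = total paid − principal = £25,808.98 − £23,935.00 = £1,873.98.

£1,874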